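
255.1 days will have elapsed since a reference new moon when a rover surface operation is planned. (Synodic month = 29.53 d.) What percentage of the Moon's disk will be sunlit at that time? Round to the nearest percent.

82%

255.1 d spans 8 complete synodic months (8 × 29.53 = 236.24 d) plus 18.86 d.
Elongation θ = 360° × 18.86/29.53 ≈ 229.9°.
Illuminated fraction = (1 − cos 229.9°)/2 = (1 − (-0.644))/2 ≈ 0.822, so 82%.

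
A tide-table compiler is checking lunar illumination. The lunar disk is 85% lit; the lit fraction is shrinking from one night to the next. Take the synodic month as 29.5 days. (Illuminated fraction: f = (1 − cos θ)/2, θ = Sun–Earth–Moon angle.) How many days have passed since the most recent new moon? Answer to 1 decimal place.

Invert f = (1 − cos θ)/2 to get cos θ = 1 − 2(0.85) = -0.700, hence θ₀ = arccos -0.700 = 134.4°.
Waning ⇒ past full, so θ = 360° − 134.4° = 225.6°.
At 360°/29.5 d per day, 225.6° corresponds to 18.48 days.

18.5 days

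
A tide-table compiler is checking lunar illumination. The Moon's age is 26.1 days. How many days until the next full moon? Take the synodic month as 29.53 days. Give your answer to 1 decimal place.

Full moon is 0.5 of the way through the cycle: age 0.5 × 29.53 = 14.765 d.
Already past this cycle's full moon; the next is at 14.765 + 29.53 = 44.295 d, so 44.295 − 26.1 = 18.195 days.

18.2 days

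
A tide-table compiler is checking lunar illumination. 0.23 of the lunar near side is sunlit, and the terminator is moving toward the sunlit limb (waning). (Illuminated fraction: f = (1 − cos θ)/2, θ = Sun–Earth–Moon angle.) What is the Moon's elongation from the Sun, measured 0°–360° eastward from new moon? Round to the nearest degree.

303°

cos θ = 1 − 2f = 0.540, giving a principal value of 57.3°.
A waning Moon lies in 180°–360°, so θ = 360° − 57.3° = 302.7°.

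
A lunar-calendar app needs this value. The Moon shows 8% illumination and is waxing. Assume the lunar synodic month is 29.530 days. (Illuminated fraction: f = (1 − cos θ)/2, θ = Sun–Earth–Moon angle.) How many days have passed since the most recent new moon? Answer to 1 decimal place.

From f = (1 − cos θ)/2: cos θ = 1 − 2×0.08 = 0.840; arccos → 32.9°.
Waxing ⇒ before full, so θ = 32.9°.
Age = 29.530 × 32.9°/360° ≈ 2.70 days.

2.7 days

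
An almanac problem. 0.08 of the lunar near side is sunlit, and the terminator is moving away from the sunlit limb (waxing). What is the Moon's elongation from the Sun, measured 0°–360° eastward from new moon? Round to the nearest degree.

33°

From f = (1 − cos θ)/2: cos θ = 1 − 2×0.08 = 0.840; arccos → 32.9°.
Waxing ⇒ before full, so θ = 32.9°.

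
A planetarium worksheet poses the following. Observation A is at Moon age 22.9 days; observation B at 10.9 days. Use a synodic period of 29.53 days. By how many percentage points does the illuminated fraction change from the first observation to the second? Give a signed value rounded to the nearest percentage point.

θ₁ = 360° × 22.9/29.53 = 279.2°, f₁ = (1 − cos θ₁)/2 = 0.420.
θ₂ = 360° × 10.9/29.53 = 132.9°, f₂ = (1 − cos θ₂)/2 = 0.840.
Change = f₂ − f₁ = +0.420 → +42 percentage points.

+42 pp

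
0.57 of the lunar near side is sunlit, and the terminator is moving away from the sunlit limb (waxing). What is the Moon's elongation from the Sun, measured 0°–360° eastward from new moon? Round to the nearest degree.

Invert f = (1 − cos θ)/2 to get cos θ = 1 − 2(0.57) = -0.140, hence θ₀ = arccos -0.140 = 98.0°.
Before full moon the principal value applies: θ = 98.0°.

98°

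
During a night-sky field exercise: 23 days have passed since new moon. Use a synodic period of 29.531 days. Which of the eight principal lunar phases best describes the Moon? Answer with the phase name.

θ ≈ 360° × 23/29.531 = 280°, which falls in the last quarter sector.

last quarter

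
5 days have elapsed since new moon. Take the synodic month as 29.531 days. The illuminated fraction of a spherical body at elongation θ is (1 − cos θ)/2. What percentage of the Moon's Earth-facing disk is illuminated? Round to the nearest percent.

26%

Phase angle: θ = 360°·(5 d)/(29.531 d) = 61.0°.
With cos θ = 0.486, the lit fraction is (1 − 0.486)/2 ≈ 0.257, so 26%.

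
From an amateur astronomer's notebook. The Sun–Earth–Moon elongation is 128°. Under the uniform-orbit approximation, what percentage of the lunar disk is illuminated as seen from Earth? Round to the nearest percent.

81%

cos 128° = (-0.616), so f = (1 − (-0.616))/2 = 0.808, i.e. 81%.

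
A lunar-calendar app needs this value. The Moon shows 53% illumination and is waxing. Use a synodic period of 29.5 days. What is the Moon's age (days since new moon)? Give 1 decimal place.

From f = (1 − cos θ)/2: cos θ = 1 − 2×0.53 = -0.060; arccos → 93.4°.
The Moon is waxing (0°–180°), so θ = 93.4° directly.
Age = 29.5 × 93.4°/360° ≈ 7.66 days.

7.7 days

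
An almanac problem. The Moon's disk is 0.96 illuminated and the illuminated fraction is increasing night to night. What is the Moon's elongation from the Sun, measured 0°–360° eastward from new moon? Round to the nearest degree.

From f = (1 − cos θ)/2: cos θ = 1 − 2×0.96 = -0.920; arccos → 156.9°.
Waxing ⇒ before full, so θ = 156.9°.

157°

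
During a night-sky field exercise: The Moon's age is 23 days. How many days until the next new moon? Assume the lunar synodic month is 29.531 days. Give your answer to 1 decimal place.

6.5 days

One full lunation from the last new moon is 29.531 d; remaining = 29.531 − 23 = 6.531 d.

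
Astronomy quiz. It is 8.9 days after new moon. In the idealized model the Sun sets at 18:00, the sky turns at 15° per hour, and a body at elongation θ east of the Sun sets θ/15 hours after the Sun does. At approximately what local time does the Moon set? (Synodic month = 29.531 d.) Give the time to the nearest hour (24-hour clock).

01:00

Elongation θ = 360° × 8.9/29.531 ≈ 108.5°.
Delay after the Sun = 108.5° / (15°/h) ≈ 7.23 h.
18:00 + 7.23 h ≈ 01:14 → 01:00 to the nearest hour.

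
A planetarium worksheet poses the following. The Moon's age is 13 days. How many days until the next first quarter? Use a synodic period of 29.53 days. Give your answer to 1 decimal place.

First quarter is 0.25 of the way through the cycle: age 0.25 × 29.53 = 7.383 d.
Already past this cycle's first quarter; the next is at 7.383 + 29.53 = 36.913 d, so 36.913 − 13 = 23.913 days.

23.9 days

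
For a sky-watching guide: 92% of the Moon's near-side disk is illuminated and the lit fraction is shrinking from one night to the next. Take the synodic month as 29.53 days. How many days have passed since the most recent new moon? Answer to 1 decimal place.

cos θ = 1 − 2f = -0.840, giving a principal value of 147.1°.
Waning ⇒ past full, so θ = 360° − 147.1° = 212.9°.
Age = 29.53 × 212.9°/360° ≈ 17.46 days.

17.5 days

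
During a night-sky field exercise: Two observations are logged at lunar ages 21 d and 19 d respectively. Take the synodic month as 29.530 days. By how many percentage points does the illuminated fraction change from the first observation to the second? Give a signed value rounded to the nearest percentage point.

First observation: θ = 360°·21/29.530 = 256.0°, so f = 0.621.
Second observation: θ = 231.6°, f = 0.810.
Δf = 0.810 − 0.621 = +0.190, i.e. +19 pp.

+19 pp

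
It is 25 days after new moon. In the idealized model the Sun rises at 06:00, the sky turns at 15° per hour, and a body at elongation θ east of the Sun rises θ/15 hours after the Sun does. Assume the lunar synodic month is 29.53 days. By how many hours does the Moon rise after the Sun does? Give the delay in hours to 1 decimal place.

20.3 h

Elongation θ = 360° × 25/29.53 ≈ 304.8°.
At 15° of sky rotation per hour, 304.8° corresponds to a 20.32 h lag.
So the Moon rises 20.32 h after the Sun.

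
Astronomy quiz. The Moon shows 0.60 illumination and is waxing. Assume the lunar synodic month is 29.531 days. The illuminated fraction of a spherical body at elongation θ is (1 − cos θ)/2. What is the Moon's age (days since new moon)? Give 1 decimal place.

8.3 days

From f = (1 − cos θ)/2: cos θ = 1 − 2×0.60 = -0.200; arccos → 101.5°.
Waxing ⇒ before full, so θ = 101.5°.
At 360°/29.531 d per day, 101.5° corresponds to 8.33 days.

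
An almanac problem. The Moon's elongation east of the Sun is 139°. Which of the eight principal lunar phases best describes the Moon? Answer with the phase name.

waxing gibbous

The waxing gibbous sector spans roughly 112°–158°; 139° falls inside it.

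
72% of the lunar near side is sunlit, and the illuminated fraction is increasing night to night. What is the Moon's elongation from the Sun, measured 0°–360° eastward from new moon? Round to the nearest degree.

cos θ = 1 − 2f = -0.440, giving a principal value of 116.1°.
Waxing ⇒ before full, so θ = 116.1°.

116°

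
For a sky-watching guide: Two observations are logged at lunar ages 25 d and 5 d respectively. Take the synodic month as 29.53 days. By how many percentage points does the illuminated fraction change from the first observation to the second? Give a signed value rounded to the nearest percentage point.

First observation: θ = 360°·25/29.53 = 304.8°, so f = 0.215.
Second observation: θ = 61.0°, f = 0.257.
Δf = 0.257 − 0.215 = +0.042, i.e. +4 pp.

+4 percentage points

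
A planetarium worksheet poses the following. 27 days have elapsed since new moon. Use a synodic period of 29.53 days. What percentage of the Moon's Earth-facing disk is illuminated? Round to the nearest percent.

7%

Phase angle: θ = 360°·(27 d)/(29.53 d) = 329.2°.
Illuminated fraction = (1 − cos 329.2°)/2 = (1 − 0.859)/2 ≈ 0.071, so 7%.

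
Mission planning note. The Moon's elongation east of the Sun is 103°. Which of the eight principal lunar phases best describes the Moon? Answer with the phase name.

The first quarter sector spans roughly 68°–112°; 103° falls inside it.

first quarter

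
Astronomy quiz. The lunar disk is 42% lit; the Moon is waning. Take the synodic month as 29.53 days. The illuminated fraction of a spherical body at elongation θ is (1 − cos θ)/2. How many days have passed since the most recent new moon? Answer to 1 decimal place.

From f = (1 − cos θ)/2: cos θ = 1 − 2×0.42 = 0.160; arccos → 80.8°.
Since the Moon is past full (waning), take the reflex angle: θ = 360° − 80.8° = 279.2°.
Age = 29.53 × 279.2°/360° ≈ 22.90 days.

22.9 days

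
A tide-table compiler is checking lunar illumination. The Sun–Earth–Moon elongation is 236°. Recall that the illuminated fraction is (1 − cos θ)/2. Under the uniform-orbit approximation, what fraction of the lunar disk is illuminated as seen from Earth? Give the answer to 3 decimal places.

Half-versine of 236°: (1 − (-0.559))/2 = 0.780.

0.780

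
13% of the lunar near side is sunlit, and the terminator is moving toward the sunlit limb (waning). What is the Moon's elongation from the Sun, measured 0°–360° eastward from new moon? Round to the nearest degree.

318°

Invert f = (1 − cos θ)/2 to get cos θ = 1 − 2(0.13) = 0.740, hence θ₀ = arccos 0.740 = 42.3°.
A waning Moon lies in 180°–360°, so θ = 360° − 42.3° = 317.7°.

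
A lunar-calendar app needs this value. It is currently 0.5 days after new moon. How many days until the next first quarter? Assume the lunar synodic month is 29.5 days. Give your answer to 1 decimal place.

First quarter is 0.25 of the way through the cycle: age 0.25 × 29.5 = 7.375 d.
So 6.875 days remain (7.375 − 0.5).

6.9 days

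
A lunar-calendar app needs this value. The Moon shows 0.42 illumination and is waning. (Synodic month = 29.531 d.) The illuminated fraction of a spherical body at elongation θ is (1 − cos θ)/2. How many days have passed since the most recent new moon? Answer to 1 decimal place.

22.9 days

Invert f = (1 − cos θ)/2 to get cos θ = 1 − 2(0.42) = 0.160, hence θ₀ = arccos 0.160 = 80.8°.
A waning Moon lies in 180°–360°, so θ = 360° − 80.8° = 279.2°.
That fraction of the synodic month is 279.2/360 × 29.531 d ≈ 22.90 d.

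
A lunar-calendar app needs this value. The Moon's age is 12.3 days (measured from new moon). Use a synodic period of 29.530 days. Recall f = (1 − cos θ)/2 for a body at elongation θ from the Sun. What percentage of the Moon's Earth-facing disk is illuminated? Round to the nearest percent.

93%

Elongation θ = 360° × 12.3/29.530 ≈ 149.9°.
Illuminated fraction = (1 − cos 149.9°)/2 = (1 − (-0.866))/2 ≈ 0.933, so 93%.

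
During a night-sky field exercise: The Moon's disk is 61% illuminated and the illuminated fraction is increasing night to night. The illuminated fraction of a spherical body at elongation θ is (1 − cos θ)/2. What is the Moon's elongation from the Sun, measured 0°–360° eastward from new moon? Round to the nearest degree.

From f = (1 − cos θ)/2: cos θ = 1 − 2×0.61 = -0.220; arccos → 102.7°.
Waxing ⇒ before full, so θ = 102.7°.

103°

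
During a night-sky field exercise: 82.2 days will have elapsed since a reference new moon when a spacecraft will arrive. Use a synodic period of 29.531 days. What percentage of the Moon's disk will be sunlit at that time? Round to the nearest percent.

40%

82.2 d spans 2 complete synodic months (2 × 29.531 = 59.06 d) plus 23.14 d.
The Moon has covered 23.14/29.531 of its cycle, so θ ≈ 360° × 23.14/29.531 = 282.1°.
With cos θ = 0.209, the lit fraction is (1 − 0.209)/2 ≈ 0.395, so 40%.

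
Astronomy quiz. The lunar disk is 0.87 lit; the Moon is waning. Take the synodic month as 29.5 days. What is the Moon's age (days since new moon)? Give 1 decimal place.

18.2 days

From f = (1 − cos θ)/2: cos θ = 1 − 2×0.87 = -0.740; arccos → 137.7°.
A waning Moon lies in 180°–360°, so θ = 360° − 137.7° = 222.3°.
At 360°/29.5 d per day, 222.3° corresponds to 18.21 days.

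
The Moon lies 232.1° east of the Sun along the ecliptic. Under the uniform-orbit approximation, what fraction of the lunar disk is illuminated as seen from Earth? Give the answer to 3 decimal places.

0.807

Half-versine of 232.1°: (1 − (-0.614))/2 = 0.807.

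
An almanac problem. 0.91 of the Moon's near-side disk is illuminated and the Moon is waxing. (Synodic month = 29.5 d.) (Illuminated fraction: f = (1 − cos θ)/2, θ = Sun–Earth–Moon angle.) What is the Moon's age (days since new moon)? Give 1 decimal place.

11.9 days

From f = (1 − cos θ)/2: cos θ = 1 − 2×0.91 = -0.820; arccos → 145.1°.
Waxing ⇒ before full, so θ = 145.1°.
That fraction of the synodic month is 145.1/360 × 29.5 d ≈ 11.89 d.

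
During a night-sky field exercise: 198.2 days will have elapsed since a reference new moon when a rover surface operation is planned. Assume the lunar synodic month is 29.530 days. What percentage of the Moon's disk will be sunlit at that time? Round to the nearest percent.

62%

198.2/29.530 = 6.712 lunations, so 6 complete cycles and 21.02 d into the next.
The Moon has covered 21.02/29.530 of its cycle, so θ ≈ 360° × 21.02/29.530 = 256.3°.
With cos θ = (-0.238), the lit fraction is (1 − (-0.238))/2 ≈ 0.619, so 62%.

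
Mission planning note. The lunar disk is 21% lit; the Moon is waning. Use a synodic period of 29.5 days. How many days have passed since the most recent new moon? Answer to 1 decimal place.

Invert f = (1 − cos θ)/2 to get cos θ = 1 − 2(0.21) = 0.580, hence θ₀ = arccos 0.580 = 54.5°.
A waning Moon lies in 180°–360°, so θ = 360° − 54.5° = 305.5°.
Age = 29.5 × 305.5°/360° ≈ 25.03 days.

25.0 days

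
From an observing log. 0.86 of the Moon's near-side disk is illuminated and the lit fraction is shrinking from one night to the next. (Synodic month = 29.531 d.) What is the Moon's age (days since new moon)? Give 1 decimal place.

18.4 days

Invert f = (1 − cos θ)/2 to get cos θ = 1 − 2(0.86) = -0.720, hence θ₀ = arccos -0.720 = 136.1°.
Waning ⇒ past full, so θ = 360° − 136.1° = 223.9°.
At 360°/29.531 d per day, 223.9° corresponds to 18.37 days.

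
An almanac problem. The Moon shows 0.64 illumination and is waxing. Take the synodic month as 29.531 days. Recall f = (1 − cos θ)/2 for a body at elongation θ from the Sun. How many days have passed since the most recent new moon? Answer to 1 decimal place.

Invert f = (1 − cos θ)/2 to get cos θ = 1 − 2(0.64) = -0.280, hence θ₀ = arccos -0.280 = 106.3°.
The Moon is waxing (0°–180°), so θ = 106.3° directly.
That fraction of the synodic month is 106.3/360 × 29.531 d ≈ 8.72 d.

8.7 days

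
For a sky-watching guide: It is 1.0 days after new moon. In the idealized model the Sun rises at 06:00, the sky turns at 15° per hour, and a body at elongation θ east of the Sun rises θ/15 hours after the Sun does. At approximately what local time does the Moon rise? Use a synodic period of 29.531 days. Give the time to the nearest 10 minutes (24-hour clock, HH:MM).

The Moon has covered 1.0/29.531 of its cycle, so θ ≈ 360° × 1.0/29.531 = 12.2°.
Delay after the Sun = 12.2° / (15°/h) ≈ 0.81 h.
06:00 + 0.813 h ≈ 06:49 → 06:50 to the nearest ten minutes.

06:50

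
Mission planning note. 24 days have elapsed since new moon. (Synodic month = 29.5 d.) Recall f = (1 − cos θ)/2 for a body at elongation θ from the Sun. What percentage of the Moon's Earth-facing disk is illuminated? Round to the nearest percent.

31%

The Moon has covered 24/29.5 of its cycle, so θ ≈ 360° × 24/29.5 = 292.9°.
With cos θ = 0.389, the lit fraction is (1 − 0.389)/2 ≈ 0.306, so 31%.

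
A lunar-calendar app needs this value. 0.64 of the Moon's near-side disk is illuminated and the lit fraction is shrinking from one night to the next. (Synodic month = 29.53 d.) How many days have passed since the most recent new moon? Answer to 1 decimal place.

20.8 days

From f = (1 − cos θ)/2: cos θ = 1 − 2×0.64 = -0.280; arccos → 106.3°.
Waning ⇒ past full, so θ = 360° − 106.3° = 253.7°.
That fraction of the synodic month is 253.7/360 × 29.53 d ≈ 20.81 d.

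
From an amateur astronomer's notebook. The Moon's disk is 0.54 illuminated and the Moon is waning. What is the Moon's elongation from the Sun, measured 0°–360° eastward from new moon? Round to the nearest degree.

From f = (1 − cos θ)/2: cos θ = 1 − 2×0.54 = -0.080; arccos → 94.6°.
Waning ⇒ past full, so θ = 360° − 94.6° = 265.4°.

265°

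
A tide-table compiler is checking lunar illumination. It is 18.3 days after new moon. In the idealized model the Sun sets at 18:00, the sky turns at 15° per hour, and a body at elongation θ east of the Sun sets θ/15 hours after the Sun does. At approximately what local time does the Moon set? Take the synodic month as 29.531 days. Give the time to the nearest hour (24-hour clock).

The Moon has covered 18.3/29.531 of its cycle, so θ ≈ 360° × 18.3/29.531 = 223.1°.
Delay after the Sun = 223.1° / (15°/h) ≈ 14.87 h.
18:00 + 14.87 h ≈ 08:52 → 09:00 to the nearest hour.

09:00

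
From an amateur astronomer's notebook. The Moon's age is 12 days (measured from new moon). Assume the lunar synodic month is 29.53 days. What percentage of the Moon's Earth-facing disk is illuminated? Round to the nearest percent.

The Moon has covered 12/29.53 of its cycle, so θ ≈ 360° × 12/29.53 = 146.3°.
cos 146.3° = (-0.832), so f = (1 − (-0.832))/2 = 0.916, so 92%.

92%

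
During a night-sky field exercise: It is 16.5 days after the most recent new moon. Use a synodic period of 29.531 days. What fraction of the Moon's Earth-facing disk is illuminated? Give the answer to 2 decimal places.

0.97

Elongation θ = 360° × 16.5/29.531 ≈ 201.1°.
With cos θ = (-0.933), the lit fraction is (1 − (-0.933))/2 ≈ 0.966.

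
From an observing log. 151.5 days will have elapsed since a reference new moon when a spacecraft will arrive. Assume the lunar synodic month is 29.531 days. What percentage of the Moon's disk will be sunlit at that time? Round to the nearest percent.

Reduce mod P: 151.5 − 5×29.531 = 3.84 d into the current lunation.
Elongation θ = 360° × 3.84/29.531 ≈ 46.9°.
Illuminated fraction = (1 − cos 46.9°)/2 = (1 − 0.684)/2 ≈ 0.158, so 16%.

16%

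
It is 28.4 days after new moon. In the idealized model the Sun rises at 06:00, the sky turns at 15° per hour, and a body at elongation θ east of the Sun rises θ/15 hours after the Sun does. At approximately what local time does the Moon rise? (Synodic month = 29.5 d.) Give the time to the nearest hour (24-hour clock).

Phase angle: θ = 360°·(28.4 d)/(29.5 d) = 346.6°.
Delay after the Sun = 346.6° / (15°/h) ≈ 23.11 h.
06:00 + 23.11 h ≈ 05:06 → 05:00 to the nearest hour.

05:00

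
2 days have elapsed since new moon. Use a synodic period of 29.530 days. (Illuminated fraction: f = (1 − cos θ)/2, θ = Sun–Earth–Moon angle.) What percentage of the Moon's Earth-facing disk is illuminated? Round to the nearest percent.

4%

The Moon has covered 2/29.530 of its cycle, so θ ≈ 360° × 2/29.530 = 24.4°.
cos 24.4° = 0.911, so f = (1 − 0.911)/2 = 0.045, so 4%.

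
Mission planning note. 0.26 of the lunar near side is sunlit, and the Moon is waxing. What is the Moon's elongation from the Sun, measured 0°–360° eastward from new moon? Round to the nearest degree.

Invert f = (1 − cos θ)/2 to get cos θ = 1 − 2(0.26) = 0.480, hence θ₀ = arccos 0.480 = 61.3°.
Waxing ⇒ before full, so θ = 61.3°.

61°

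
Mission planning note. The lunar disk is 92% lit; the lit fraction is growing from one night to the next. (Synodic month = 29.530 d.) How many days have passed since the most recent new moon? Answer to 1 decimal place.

12.1 days

From f = (1 − cos θ)/2: cos θ = 1 − 2×0.92 = -0.840; arccos → 147.1°.
Before full moon the principal value applies: θ = 147.1°.
That fraction of the synodic month is 147.1/360 × 29.530 d ≈ 12.07 d.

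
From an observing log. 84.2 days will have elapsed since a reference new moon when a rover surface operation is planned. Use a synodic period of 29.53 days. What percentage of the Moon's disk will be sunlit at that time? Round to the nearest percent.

84.2 d spans 2 complete synodic months (2 × 29.53 = 59.06 d) plus 25.14 d.
Elongation θ = 360° × 25.14/29.53 ≈ 306.5°.
cos 306.5° = 0.595, so f = (1 − 0.595)/2 = 0.203, so 20%.

20%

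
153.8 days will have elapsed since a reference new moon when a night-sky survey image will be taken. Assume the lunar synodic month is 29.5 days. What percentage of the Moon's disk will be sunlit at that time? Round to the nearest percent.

39%

153.8/29.5 = 5.214 lunations, so 5 complete cycles and 6.30 d into the next.
Elongation θ = 360° × 6.30/29.5 ≈ 76.9°.
cos 76.9° = 0.227, so f = (1 − 0.227)/2 = 0.387, so 39%.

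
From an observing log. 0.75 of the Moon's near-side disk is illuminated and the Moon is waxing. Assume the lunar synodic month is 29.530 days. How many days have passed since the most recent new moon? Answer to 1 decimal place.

Invert f = (1 − cos θ)/2 to get cos θ = 1 − 2(0.75) = -0.500, hence θ₀ = arccos -0.500 = 120.0°.
Before full moon the principal value applies: θ = 120.0°.
That fraction of the synodic month is 120.0/360 × 29.530 d ≈ 9.84 d.

9.8 days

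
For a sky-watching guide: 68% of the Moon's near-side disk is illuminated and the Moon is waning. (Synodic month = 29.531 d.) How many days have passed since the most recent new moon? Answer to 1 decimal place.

From f = (1 − cos θ)/2: cos θ = 1 − 2×0.68 = -0.360; arccos → 111.1°.
Since the Moon is past full (waning), take the reflex angle: θ = 360° − 111.1° = 248.9°.
At 360°/29.531 d per day, 248.9° corresponds to 20.42 days.

20.4 days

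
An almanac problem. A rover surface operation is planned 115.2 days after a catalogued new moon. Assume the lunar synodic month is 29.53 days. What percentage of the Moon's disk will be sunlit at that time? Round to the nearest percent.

9%

Reduce mod P: 115.2 − 3×29.53 = 26.61 d into the current lunation.
Phase angle: θ = 360°·(26.61 d)/(29.53 d) = 324.4°.
With cos θ = 0.813, the lit fraction is (1 − 0.813)/2 ≈ 0.093, so 9%.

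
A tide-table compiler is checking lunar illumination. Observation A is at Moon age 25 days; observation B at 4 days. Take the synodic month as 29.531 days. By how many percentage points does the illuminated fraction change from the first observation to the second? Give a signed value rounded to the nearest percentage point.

-4 pp

First observation: θ = 360°·25/29.531 = 304.8°, so f = 0.215.
Second observation: θ = 48.8°, f = 0.170.
Δf = 0.170 − 0.215 = -0.044, i.e. -4 pp.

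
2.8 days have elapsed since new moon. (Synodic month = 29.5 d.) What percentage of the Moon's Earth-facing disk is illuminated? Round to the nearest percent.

The Moon has covered 2.8/29.5 of its cycle, so θ ≈ 360° × 2.8/29.5 = 34.2°.
With cos θ = 0.827, the lit fraction is (1 − 0.827)/2 ≈ 0.086, so 9%.

9%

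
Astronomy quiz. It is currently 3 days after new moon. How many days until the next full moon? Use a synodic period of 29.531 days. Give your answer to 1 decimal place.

11.8 days

Full moon occurs at elongation 180°, i.e. at age 29.531 × 180/360 = 14.765 d.
So 11.765 days remain (14.765 − 3).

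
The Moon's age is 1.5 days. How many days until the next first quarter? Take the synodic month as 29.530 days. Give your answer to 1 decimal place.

5.9 days

First quarter occurs at elongation 90°, i.e. at age 29.530 × 90/360 = 7.383 d.
That is 7.383 − 1.5 = 5.883 days ahead.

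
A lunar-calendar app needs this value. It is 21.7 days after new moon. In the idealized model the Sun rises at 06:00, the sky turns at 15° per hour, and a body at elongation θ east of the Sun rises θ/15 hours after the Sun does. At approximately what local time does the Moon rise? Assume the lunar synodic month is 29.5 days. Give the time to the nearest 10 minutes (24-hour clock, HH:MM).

23:40

Phase angle: θ = 360°·(21.7 d)/(29.5 d) = 264.8°.
At 15° of sky rotation per hour, 264.8° corresponds to a 17.65 h lag.
06:00 + 17.654 h ≈ 23:39 → 23:40 to the nearest ten minutes.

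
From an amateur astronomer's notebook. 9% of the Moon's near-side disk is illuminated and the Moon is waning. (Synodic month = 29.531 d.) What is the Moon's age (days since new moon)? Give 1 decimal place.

26.7 days

From f = (1 − cos θ)/2: cos θ = 1 − 2×0.09 = 0.820; arccos → 34.9°.
Waning ⇒ past full, so θ = 360° − 34.9° = 325.1°.
That fraction of the synodic month is 325.1/360 × 29.531 d ≈ 26.67 d.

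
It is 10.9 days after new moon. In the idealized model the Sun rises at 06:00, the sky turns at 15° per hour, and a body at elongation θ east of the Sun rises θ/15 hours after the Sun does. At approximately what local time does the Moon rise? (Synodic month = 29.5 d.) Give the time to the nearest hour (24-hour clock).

15:00

Phase angle: θ = 360°·(10.9 d)/(29.5 d) = 133.0°.
The Moon trails the Sun by θ/15 = 133.0/15 ≈ 8.87 hours.
06:00 + 8.87 h ≈ 14:52 → 15:00 to the nearest hour.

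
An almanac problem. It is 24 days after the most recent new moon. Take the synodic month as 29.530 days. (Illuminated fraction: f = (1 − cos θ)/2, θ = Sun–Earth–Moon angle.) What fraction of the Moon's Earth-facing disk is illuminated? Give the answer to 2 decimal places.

The Moon has covered 24/29.530 of its cycle, so θ ≈ 360° × 24/29.530 = 292.6°.
Illuminated fraction = (1 − cos 292.6°)/2 = (1 − 0.384)/2 ≈ 0.308.

0.31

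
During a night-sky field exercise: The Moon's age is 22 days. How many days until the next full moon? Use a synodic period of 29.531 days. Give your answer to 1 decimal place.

Full moon occurs at elongation 180°, i.e. at age 29.531 × 180/360 = 14.765 d.
This lunation's full moon (14.765 d) has passed, so add one period: 44.296 − 22 = 22.296 days.

22.3 days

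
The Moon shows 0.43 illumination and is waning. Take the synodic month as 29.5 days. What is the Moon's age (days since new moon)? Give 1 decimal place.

22.8 days

From f = (1 − cos θ)/2: cos θ = 1 − 2×0.43 = 0.140; arccos → 82.0°.
Since the Moon is past full (waning), take the reflex angle: θ = 360° − 82.0° = 278.0°.
Age = 29.5 × 278.0°/360° ≈ 22.78 days.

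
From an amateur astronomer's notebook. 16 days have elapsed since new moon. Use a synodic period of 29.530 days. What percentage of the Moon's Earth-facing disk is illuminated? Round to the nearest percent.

98%

Elongation θ = 360° × 16/29.530 ≈ 195.1°.
With cos θ = (-0.966), the lit fraction is (1 − (-0.966))/2 ≈ 0.983, so 98%.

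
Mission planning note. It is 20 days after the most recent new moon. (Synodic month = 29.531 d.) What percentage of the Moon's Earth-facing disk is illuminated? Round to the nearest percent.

The Moon has covered 20/29.531 of its cycle, so θ ≈ 360° × 20/29.531 = 243.8°.
cos 243.8° = (-0.441), so f = (1 − (-0.441))/2 = 0.721, so 72%.

72%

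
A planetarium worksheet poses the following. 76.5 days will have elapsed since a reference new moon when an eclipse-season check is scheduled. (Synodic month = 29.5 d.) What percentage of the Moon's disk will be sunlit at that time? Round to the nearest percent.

92%

Reduce mod P: 76.5 − 2×29.5 = 17.50 d into the current lunation.
The Moon has covered 17.50/29.5 of its cycle, so θ ≈ 360° × 17.50/29.5 = 213.6°.
Illuminated fraction = (1 − cos 213.6°)/2 = (1 − (-0.833))/2 ≈ 0.917, so 92%.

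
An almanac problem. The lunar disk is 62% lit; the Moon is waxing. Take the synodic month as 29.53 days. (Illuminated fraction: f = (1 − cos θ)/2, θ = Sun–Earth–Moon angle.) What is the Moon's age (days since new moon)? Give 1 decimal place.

Invert f = (1 − cos θ)/2 to get cos θ = 1 − 2(0.62) = -0.240, hence θ₀ = arccos -0.240 = 103.9°.
Waxing ⇒ before full, so θ = 103.9°.
At 360°/29.53 d per day, 103.9° corresponds to 8.52 days.

8.5 days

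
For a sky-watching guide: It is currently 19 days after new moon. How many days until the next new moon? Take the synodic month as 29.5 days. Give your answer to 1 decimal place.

One full lunation from the last new moon is 29.5 d; remaining = 29.5 − 19 = 10.500 d.

10.5 days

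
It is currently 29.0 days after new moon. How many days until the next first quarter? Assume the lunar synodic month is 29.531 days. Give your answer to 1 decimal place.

First quarter occurs at elongation 90°, i.e. at age 29.531 × 90/360 = 7.383 d.
Already past this cycle's first quarter; the next is at 7.383 + 29.531 = 36.914 d, so 36.914 − 29.0 = 7.914 days.

7.9 days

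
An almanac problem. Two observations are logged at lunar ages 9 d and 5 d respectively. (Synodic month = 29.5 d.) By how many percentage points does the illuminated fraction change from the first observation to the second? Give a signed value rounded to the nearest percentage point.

θ₁ = 360° × 9/29.5 = 109.8°, f₁ = (1 − cos θ₁)/2 = 0.670.
θ₂ = 360° × 5/29.5 = 61.0°, f₂ = (1 − cos θ₂)/2 = 0.258.
Change = f₂ − f₁ = -0.412 → -41 percentage points.

-41 percentage points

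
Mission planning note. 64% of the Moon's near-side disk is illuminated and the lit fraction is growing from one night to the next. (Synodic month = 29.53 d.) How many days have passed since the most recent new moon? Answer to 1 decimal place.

cos θ = 1 − 2f = -0.280, giving a principal value of 106.3°.
Before full moon the principal value applies: θ = 106.3°.
At 360°/29.53 d per day, 106.3° corresponds to 8.72 days.

8.7 days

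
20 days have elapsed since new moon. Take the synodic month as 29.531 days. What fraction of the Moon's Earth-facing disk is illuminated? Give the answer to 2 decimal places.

The Moon has covered 20/29.531 of its cycle, so θ ≈ 360° × 20/29.531 = 243.8°.
Illuminated fraction = (1 − cos 243.8°)/2 = (1 − (-0.441))/2 ≈ 0.721.

0.72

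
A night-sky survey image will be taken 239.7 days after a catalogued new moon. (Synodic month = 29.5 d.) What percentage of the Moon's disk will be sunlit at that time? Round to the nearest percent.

15%

Reduce mod P: 239.7 − 8×29.5 = 3.70 d into the current lunation.
Elongation θ = 360° × 3.70/29.5 ≈ 45.2°.
Illuminated fraction = (1 − cos 45.2°)/2 = (1 − 0.705)/2 ≈ 0.147, so 15%.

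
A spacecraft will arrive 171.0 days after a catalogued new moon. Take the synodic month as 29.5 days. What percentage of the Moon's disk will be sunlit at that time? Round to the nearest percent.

Reduce mod P: 171.0 − 5×29.5 = 23.50 d into the current lunation.
Elongation θ = 360° × 23.50/29.5 ≈ 286.8°.
Illuminated fraction = (1 − cos 286.8°)/2 = (1 − 0.289)/2 ≈ 0.356, so 36%.

36%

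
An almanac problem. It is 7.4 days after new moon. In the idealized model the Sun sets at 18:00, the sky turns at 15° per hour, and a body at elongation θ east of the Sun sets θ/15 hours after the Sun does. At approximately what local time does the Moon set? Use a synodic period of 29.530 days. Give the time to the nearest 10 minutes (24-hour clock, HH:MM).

Phase angle: θ = 360°·(7.4 d)/(29.530 d) = 90.2°.
Delay after the Sun = 90.2° / (15°/h) ≈ 6.01 h.
18:00 + 6.014 h ≈ 00:01 → 00:00 to the nearest ten minutes.

00:00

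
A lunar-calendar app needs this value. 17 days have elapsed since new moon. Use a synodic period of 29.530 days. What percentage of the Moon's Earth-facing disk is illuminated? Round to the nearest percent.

Phase angle: θ = 360°·(17 d)/(29.530 d) = 207.2°.
With cos θ = (-0.889), the lit fraction is (1 − (-0.889))/2 ≈ 0.945, so 94%.

94%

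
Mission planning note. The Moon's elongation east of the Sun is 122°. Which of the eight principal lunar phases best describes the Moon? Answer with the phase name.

waxing gibbous

The waxing gibbous sector spans roughly 112°–158°; 122° falls inside it.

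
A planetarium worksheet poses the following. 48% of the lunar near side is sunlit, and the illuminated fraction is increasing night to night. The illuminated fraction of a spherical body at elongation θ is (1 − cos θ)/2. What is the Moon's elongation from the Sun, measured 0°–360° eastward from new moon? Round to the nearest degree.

88°

From f = (1 − cos θ)/2: cos θ = 1 − 2×0.48 = 0.040; arccos → 87.7°.
Waxing ⇒ before full, so θ = 87.7°.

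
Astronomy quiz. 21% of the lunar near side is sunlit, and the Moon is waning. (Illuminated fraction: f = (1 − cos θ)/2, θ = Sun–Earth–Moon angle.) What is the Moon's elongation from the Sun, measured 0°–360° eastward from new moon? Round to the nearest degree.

305°

From f = (1 − cos θ)/2: cos θ = 1 − 2×0.21 = 0.580; arccos → 54.5°.
Since the Moon is past full (waning), take the reflex angle: θ = 360° − 54.5° = 305.5°.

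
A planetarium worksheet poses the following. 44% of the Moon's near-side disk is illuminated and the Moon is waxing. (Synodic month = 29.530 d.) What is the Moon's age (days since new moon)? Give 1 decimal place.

Invert f = (1 − cos θ)/2 to get cos θ = 1 − 2(0.44) = 0.120, hence θ₀ = arccos 0.120 = 83.1°.
Before full moon the principal value applies: θ = 83.1°.
That fraction of the synodic month is 83.1/360 × 29.530 d ≈ 6.82 d.

6.8 days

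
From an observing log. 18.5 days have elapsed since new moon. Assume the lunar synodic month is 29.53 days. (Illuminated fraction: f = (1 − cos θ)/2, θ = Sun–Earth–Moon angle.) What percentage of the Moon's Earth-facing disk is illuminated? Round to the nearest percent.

Phase angle: θ = 360°·(18.5 d)/(29.53 d) = 225.5°.
Illuminated fraction = (1 − cos 225.5°)/2 = (1 − (-0.700))/2 ≈ 0.850, so 85%.

85%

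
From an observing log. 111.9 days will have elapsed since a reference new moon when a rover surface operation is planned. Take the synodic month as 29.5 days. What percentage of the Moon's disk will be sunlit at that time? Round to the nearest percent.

37%

111.9/29.5 = 3.793 lunations, so 3 complete cycles and 23.40 d into the next.
The Moon has covered 23.40/29.5 of its cycle, so θ ≈ 360° × 23.40/29.5 = 285.6°.
Illuminated fraction = (1 − cos 285.6°)/2 = (1 − 0.268)/2 ≈ 0.366, so 37%.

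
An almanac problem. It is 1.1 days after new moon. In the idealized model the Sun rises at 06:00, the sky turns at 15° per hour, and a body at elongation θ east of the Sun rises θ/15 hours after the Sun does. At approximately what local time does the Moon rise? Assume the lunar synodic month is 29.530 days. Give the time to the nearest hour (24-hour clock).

07:00

The Moon has covered 1.1/29.530 of its cycle, so θ ≈ 360° × 1.1/29.530 = 13.4°.
Delay after the Sun = 13.4° / (15°/h) ≈ 0.89 h.
06:00 + 0.89 h ≈ 06:54 → 07:00 to the nearest hour.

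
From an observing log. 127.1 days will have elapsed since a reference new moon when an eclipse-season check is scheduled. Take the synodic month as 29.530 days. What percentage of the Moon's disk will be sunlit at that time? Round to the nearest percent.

67%

127.1/29.530 = 4.304 lunations, so 4 complete cycles and 8.98 d into the next.
The Moon has covered 8.98/29.530 of its cycle, so θ ≈ 360° × 8.98/29.530 = 109.5°.
Illuminated fraction = (1 − cos 109.5°)/2 = (1 − (-0.333))/2 ≈ 0.667, so 67%.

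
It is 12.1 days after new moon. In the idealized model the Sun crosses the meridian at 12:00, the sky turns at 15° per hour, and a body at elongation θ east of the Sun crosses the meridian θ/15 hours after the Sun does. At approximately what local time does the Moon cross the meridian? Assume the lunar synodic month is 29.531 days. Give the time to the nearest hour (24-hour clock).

22:00

Phase angle: θ = 360°·(12.1 d)/(29.531 d) = 147.5°.
At 15° of sky rotation per hour, 147.5° corresponds to a 9.83 h lag.
12:00 + 9.83 h ≈ 21:50 → 22:00 to the nearest hour.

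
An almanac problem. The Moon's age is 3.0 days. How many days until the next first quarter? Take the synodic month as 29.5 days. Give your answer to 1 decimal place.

First quarter occurs at elongation 90°, i.e. at age 29.5 × 90/360 = 7.375 d.
So 4.375 days remain (7.375 − 3.0).

4.4 days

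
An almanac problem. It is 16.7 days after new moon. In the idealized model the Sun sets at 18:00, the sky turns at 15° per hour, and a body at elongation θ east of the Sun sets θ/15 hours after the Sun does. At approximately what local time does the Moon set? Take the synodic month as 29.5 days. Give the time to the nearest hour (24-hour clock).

08:00

The Moon has covered 16.7/29.5 of its cycle, so θ ≈ 360° × 16.7/29.5 = 203.8°.
Delay after the Sun = 203.8° / (15°/h) ≈ 13.59 h.
18:00 + 13.59 h ≈ 07:35 → 08:00 to the nearest hour.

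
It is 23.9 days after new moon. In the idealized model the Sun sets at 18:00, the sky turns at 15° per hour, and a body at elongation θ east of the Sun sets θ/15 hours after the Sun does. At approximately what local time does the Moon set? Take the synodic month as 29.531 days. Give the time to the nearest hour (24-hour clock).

Phase angle: θ = 360°·(23.9 d)/(29.531 d) = 291.4°.
The Moon trails the Sun by θ/15 = 291.4/15 ≈ 19.42 hours.
18:00 + 19.42 h ≈ 13:25 → 13:00 to the nearest hour.

13:00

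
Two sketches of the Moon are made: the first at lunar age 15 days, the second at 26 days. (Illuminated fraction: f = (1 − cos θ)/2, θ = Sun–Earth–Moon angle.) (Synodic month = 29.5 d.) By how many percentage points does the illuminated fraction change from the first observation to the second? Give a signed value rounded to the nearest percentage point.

First observation: θ = 360°·15/29.5 = 183.1°, so f = 0.999.
Second observation: θ = 317.3°, f = 0.133.
Δf = 0.133 − 0.999 = -0.867, i.e. -87 pp.

-87 pp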